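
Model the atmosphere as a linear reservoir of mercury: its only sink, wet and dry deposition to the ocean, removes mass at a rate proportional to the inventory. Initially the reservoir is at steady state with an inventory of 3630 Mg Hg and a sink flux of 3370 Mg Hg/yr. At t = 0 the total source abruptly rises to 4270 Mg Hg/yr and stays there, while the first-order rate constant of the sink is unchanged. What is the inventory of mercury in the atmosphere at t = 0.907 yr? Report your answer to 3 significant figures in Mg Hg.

Residence time τ = M₀/F₀ = 1.077 yr. The eventual steady state is M_∞ = M₀·(F₁/F₀) = 3630 × 4270/3370 = 4599.4 Mg Hg.
The anomaly ΔM(t) = M(t) − M_∞ decays as ΔM₀·e^(−t/τ) with ΔM₀ = 3630 − 4599.4 = −969.4 Mg Hg.
At t = 0.907 yr, e^(−t/τ) = e^(−0.8420) = 0.4308, so ΔM = −417.7 Mg Hg and M = 4599.4 − 417.7 = 4181.8 Mg Hg.

4180 Mg Hg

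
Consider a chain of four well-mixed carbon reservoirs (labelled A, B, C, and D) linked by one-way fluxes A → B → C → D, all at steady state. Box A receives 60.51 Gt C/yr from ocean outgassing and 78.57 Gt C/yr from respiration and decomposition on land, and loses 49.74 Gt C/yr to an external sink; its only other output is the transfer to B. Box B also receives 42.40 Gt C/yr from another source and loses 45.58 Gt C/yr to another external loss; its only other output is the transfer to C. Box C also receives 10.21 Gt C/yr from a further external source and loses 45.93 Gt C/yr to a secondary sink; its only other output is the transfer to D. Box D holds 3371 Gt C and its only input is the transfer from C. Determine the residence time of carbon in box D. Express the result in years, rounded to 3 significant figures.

Box A: F(A→B) = (60.51 + 78.57) − 49.74 = 89.340 Gt C/yr.
Box B: F(B→C) = (89.340 + 42.40) − 45.58 = 86.160 Gt C/yr.
Box C: F(C→D) = (86.160 + 10.21) − 45.93 = 50.440 Gt C/yr.
Box D throughput = its input = 50.440 Gt C/yr; τ = 3371 / 50.440 = 66.83 yr.

66.8 yr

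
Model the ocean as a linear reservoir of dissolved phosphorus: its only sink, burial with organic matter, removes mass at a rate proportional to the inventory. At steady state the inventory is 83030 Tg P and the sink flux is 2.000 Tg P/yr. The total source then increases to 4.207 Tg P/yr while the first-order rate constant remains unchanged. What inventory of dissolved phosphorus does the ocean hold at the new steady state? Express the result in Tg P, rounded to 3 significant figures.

175000 Tg P

Rate constant k = F/M = 2.000 / 83030 = 2.409×10^-5 yr⁻¹.
At the new steady state, source = k·M_new ⇒ M_new = 4.207 / 2.409×10^-5 = 174700 Tg P.
(Equivalently M_new = M × F_new/F_old = 83030 × 4.207/2.000.)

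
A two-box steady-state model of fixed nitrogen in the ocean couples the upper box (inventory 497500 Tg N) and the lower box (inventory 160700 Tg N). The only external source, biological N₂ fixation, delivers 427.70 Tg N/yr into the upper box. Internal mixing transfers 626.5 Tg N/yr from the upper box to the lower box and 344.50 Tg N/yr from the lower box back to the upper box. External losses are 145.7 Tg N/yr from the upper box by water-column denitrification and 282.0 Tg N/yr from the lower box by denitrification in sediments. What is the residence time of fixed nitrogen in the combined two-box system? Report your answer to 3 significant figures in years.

1540 yr

Residence time in the combined system uses the total inventory and the total *external* removal — internal exchanges between the two boxes cancel.
M_total = 497500 + 160700 = 658200 Tg N.
ΣF_external_out = 145.7 + 282.0 = 427.70 Tg N/yr.
τ = M_total / ΣF_ext = 658200 / 427.70 = 1539 yr.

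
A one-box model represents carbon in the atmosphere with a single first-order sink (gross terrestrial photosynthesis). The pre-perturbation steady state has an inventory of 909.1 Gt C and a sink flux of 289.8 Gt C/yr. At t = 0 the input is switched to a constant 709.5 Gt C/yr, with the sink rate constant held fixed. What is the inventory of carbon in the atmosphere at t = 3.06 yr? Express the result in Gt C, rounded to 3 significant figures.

The sink rate constant is k = F₀/M₀ = 289.8/909.1 = 0.3188 yr⁻¹.
Solving dM/dt = F₁ − kM with M(0) = M₀ gives M(t) = F₁/k + (M₀ − F₁/k)·e^(−kt).
F₁/k = 709.5/0.3188 = 2225.7 Gt C; kt = 0.3188 × 3.06 = 0.9755, e^(−kt) = 0.3770.
M(3.06) = 2225.7 + (909.1 − 2225.7) × 0.3770 = 2225.7 − 496.4 = 1729.3 Gt C.

1730 Gt C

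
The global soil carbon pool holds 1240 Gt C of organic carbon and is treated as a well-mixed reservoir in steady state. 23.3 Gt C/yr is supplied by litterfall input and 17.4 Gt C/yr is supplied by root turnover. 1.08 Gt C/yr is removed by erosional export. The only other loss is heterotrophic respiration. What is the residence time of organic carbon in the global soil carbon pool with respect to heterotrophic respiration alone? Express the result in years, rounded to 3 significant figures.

At steady state ΣF_in = ΣF_out.
ΣF_in = 23.3 + 17.4 = 40.700 Gt C/yr.
Heterotrophic respiration flux = ΣF_in − (1.08) = 40.700 − 1.080 = 39.62 Gt C/yr.
τ = M / F = 1240 / 39.62 = 31.30 yr.

31.3 yr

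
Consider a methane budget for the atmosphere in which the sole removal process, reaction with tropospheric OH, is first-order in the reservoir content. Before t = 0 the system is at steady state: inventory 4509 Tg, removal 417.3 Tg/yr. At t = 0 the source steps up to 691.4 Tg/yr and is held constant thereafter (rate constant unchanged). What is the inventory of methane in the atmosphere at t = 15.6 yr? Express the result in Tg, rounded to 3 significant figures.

6770 Tg

τ = M₀/F₀ = 4509/417.3 = 10.81 yr; rate constant k = 1/τ.
New steady state M_∞ = F₁/k = F₁·τ = 691.4 × 10.81 = 7470.7 Tg.
M(t) = M_∞ + (M₀ − M_∞)·e^(−t/τ); t/τ = 15.6/10.81 = 1.444, so e^(−t/τ) = 0.2360.
M(t) = 7470.7 − 2962 × 0.2360 = 6771.6 Tg.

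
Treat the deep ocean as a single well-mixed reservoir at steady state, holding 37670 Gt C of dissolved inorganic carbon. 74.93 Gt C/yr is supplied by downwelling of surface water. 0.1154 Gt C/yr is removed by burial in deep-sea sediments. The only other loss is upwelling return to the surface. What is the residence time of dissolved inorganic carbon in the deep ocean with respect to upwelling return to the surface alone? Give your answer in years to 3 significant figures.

504 yr

At steady state ΣF_in = ΣF_out.
ΣF_in = 74.930 Gt C/yr.
Upwelling return to the surface flux = ΣF_in − (0.1154) = 74.930 − 0.1154 = 74.81 Gt C/yr.
τ = M / F = 37670 / 74.81 = 503.5 yr.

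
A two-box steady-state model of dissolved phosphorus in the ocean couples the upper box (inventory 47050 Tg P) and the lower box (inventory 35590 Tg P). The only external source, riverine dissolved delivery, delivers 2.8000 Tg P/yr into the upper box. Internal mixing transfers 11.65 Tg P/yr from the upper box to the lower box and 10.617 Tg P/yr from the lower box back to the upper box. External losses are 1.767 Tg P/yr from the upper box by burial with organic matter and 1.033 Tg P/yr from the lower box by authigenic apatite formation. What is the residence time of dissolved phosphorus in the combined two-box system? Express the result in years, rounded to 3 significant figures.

Treat the two boxes together as one reservoir: the mixing fluxes between them are internal recycling, so τ = ΣM / Σ(external losses).
M_total = 47050 + 35590 = 82640 Tg P.
ΣF_external_out = 1.767 + 1.033 = 2.8000 Tg P/yr.
τ = M_total / ΣF_ext = 82640 / 2.8000 = 29510 yr.

29500 yr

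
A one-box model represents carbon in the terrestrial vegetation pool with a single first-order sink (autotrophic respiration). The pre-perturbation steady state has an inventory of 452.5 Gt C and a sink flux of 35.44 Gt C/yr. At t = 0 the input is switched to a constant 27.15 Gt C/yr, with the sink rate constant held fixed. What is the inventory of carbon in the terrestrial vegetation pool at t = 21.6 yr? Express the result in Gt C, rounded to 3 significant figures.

366 Gt C

Residence time τ = M₀/F₀ = 12.77 yr. The eventual steady state is M_∞ = M₀·(F₁/F₀) = 452.5 × 27.15/35.44 = 346.65 Gt C.
The anomaly ΔM(t) = M(t) − M_∞ decays as ΔM₀·e^(−t/τ) with ΔM₀ = 452.5 − 346.65 = 105.8 Gt C.
At t = 21.6 yr, e^(−t/τ) = e^(−1.692) = 0.1842, so ΔM = 19.50 Gt C and M = 346.65 + 19.50 = 366.15 Gt C.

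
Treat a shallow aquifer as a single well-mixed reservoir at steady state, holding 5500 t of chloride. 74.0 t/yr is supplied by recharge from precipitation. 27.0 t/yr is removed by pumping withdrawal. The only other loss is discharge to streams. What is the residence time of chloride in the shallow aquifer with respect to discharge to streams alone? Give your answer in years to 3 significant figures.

At steady state ΣF_in = ΣF_out.
ΣF_in = 74.000 t/yr.
Discharge to streams flux = ΣF_in − (27.0) = 74.000 − 27.00 = 47.00 t/yr.
τ = M / F = 5500 / 47.00 = 117.0 yr.

117 yr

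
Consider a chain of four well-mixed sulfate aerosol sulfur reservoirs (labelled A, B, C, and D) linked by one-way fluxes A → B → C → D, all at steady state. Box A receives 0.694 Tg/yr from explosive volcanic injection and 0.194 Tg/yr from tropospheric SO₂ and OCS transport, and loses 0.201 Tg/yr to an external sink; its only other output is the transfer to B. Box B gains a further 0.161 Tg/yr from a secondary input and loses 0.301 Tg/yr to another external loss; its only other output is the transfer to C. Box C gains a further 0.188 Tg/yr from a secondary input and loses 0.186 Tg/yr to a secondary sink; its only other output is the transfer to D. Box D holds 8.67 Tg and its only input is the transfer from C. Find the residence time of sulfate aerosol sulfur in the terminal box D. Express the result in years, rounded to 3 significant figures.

Box A: F(A→B) = (0.694 + 0.194) − 0.201 = 0.68700 Tg/yr.
Box B: F(B→C) = (0.68700 + 0.161) − 0.301 = 0.54700 Tg/yr.
Box C: F(C→D) = (0.54700 + 0.188) − 0.186 = 0.54900 Tg/yr.
Box D throughput = its input = 0.54900 Tg/yr; τ = 8.67 / 0.54900 = 15.79 yr.

15.8 yr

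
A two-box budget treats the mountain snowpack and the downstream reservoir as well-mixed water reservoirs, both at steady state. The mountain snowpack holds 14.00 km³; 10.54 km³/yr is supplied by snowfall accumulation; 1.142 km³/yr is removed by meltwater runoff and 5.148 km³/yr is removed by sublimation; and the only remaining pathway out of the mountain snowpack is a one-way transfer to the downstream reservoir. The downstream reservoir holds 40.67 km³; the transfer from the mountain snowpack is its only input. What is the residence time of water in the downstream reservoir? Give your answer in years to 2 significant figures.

9.6 yr

Balance the mountain snowpack: ΣF_in = 10.540 km³/yr.
Transfer to the downstream reservoir = ΣF_in − (1.142 + 5.148) = 4.2500 km³/yr.
At steady state the output of the downstream reservoir equals its input, 4.2500 km³/yr.
τ = M / F = 40.67 / 4.2500 = 9.569 yr.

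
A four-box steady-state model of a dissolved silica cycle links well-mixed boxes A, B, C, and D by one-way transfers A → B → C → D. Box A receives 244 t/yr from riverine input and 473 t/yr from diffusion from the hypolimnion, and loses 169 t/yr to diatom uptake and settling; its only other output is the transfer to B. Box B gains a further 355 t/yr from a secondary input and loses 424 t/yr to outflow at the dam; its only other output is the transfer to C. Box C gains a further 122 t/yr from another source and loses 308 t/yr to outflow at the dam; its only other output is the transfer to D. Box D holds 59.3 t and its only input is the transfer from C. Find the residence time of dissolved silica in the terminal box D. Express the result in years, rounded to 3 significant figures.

0.202 yr

Box A: F(A→B) = (244 + 473) − 169 = 548.00 t/yr.
Box B: F(B→C) = (548.00 + 355) − 424 = 479.00 t/yr.
Box C: F(C→D) = (479.00 + 122) − 308 = 293.00 t/yr.
Box D throughput = its input = 293.00 t/yr; τ = 59.3 / 293.00 = 0.2024 yr.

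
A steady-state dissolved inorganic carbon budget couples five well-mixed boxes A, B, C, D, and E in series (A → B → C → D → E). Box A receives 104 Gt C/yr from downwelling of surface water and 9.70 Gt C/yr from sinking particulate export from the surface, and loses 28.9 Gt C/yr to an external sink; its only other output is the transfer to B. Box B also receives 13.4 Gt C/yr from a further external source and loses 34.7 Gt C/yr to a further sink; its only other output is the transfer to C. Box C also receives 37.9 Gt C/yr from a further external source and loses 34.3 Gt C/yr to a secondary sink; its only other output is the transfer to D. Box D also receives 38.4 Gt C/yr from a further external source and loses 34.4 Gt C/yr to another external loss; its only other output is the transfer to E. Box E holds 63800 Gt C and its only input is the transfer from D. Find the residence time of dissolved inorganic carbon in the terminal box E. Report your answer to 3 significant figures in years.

Box A: F(A→B) = (104 + 9.70) − 28.9 = 84.800 Gt C/yr.
Box B: F(B→C) = (84.800 + 13.4) − 34.7 = 63.500 Gt C/yr.
Box C: F(C→D) = (63.500 + 37.9) − 34.3 = 67.100 Gt C/yr.
Box D: F(D→E) = (67.100 + 38.4) − 34.4 = 71.100 Gt C/yr.
Box E throughput = its input = 71.100 Gt C/yr; τ = 63800 / 71.100 = 897.3 yr.

897 yr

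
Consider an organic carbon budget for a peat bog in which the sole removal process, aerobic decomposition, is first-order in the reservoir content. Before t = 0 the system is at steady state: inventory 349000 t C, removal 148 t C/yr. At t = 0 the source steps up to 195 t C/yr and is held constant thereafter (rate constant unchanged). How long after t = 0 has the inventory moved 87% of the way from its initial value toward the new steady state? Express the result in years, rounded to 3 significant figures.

4810 yr

τ = M₀/F₀ = 349000/148 = 2358 yr.
The remaining gap fraction is e^(−t/τ); 87% covered ⇒ e^(−t/τ) = 0.130.
t = −τ ln(0.130) = 2358 × 2.040 = 4811 yr.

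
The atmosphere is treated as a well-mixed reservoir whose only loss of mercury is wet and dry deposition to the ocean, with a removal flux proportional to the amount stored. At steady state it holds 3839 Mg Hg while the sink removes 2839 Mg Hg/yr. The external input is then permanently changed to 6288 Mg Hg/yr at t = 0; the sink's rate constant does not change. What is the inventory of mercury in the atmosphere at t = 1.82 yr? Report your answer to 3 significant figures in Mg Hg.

7290 Mg Hg

τ = M₀/F₀ = 3839/2839 = 1.352 yr; rate constant k = 1/τ.
New steady state M_∞ = F₁/k = F₁·τ = 6288 × 1.352 = 8502.9 Mg Hg.
M(t) = M_∞ + (M₀ − M_∞)·e^(−t/τ); t/τ = 1.82/1.352 = 1.346, so e^(−t/τ) = 0.2603.
M(t) = 8502.9 − 4664 × 0.2603 = 7288.9 Mg Hg.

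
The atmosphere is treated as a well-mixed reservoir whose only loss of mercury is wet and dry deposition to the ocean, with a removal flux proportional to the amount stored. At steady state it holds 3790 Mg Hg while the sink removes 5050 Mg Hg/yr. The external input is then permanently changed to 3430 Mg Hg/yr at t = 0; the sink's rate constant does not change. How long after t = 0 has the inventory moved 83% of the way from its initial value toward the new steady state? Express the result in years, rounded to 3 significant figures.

τ = M₀/F₀ = 3790/5050 = 0.7505 yr.
The remaining gap fraction is e^(−t/τ); 83% covered ⇒ e^(−t/τ) = 0.170.
t = −τ ln(0.170) = 0.7505 × 1.772 = 1.330 yr.

1.33 yr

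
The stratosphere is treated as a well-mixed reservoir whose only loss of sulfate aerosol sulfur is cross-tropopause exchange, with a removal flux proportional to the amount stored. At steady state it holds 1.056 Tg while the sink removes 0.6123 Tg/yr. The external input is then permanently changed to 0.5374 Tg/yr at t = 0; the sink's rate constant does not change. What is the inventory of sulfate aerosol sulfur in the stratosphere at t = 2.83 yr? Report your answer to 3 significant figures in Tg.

τ = M₀/F₀ = 1.056/0.6123 = 1.725 yr; rate constant k = 1/τ.
New steady state M_∞ = F₁/k = F₁·τ = 0.5374 × 1.725 = 0.92682 Tg.
M(t) = M_∞ + (M₀ − M_∞)·e^(−t/τ); t/τ = 2.83/1.725 = 1.641, so e^(−t/τ) = 0.1938.
M(t) = 0.92682 + 0.1292 × 0.1938 = 0.95186 Tg.

0.952 Tg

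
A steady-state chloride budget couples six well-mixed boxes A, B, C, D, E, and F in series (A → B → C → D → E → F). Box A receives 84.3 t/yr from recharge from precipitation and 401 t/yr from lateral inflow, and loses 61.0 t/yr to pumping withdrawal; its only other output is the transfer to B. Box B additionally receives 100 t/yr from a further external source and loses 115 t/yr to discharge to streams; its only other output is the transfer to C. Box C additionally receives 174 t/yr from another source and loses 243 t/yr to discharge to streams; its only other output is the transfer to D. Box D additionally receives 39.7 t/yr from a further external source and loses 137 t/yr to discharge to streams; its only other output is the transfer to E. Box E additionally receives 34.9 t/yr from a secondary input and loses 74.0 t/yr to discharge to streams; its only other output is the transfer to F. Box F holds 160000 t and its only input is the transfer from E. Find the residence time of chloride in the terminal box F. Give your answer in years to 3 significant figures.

Box A: F(A→B) = (84.3 + 401) − 61.0 = 424.30 t/yr.
Box B: F(B→C) = (424.30 + 100) − 115 = 409.30 t/yr.
Box C: F(C→D) = (409.30 + 174) − 243 = 340.30 t/yr.
Box D: F(D→E) = (340.30 + 39.7) − 137 = 243.00 t/yr.
Box E: F(E→F) = (243.00 + 34.9) − 74.0 = 203.90 t/yr.
Box F throughput = its input = 203.90 t/yr; τ = 160000 / 203.90 = 784.7 yr.

785 yr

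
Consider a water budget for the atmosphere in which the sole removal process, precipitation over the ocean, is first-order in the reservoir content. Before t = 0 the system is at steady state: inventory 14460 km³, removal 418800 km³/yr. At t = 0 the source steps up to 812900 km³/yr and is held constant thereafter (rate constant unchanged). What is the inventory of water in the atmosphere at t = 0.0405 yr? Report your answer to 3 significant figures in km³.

23900 km³

Residence time τ = M₀/F₀ = 0.03453 yr. The eventual steady state is M_∞ = M₀·(F₁/F₀) = 14460 × 812900/418800 = 28067 km³.
The anomaly ΔM(t) = M(t) − M_∞ decays as ΔM₀·e^(−t/τ) with ΔM₀ = 14460 − 28067 = −13610 km³.
At t = 0.0405 yr, e^(−t/τ) = e^(−1.173) = 0.3094, so ΔM = −4211 km³ and M = 28067 − 4211 = 23857 km³.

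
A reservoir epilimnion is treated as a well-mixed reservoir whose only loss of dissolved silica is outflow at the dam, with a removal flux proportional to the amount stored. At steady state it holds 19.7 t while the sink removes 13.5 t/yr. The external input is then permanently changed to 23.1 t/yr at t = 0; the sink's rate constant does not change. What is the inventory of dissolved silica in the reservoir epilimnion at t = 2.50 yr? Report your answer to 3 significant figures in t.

Residence time τ = M₀/F₀ = 1.459 yr. The eventual steady state is M_∞ = M₀·(F₁/F₀) = 19.7 × 23.1/13.5 = 33.709 t.
The anomaly ΔM(t) = M(t) − M_∞ decays as ΔM₀·e^(−t/τ) with ΔM₀ = 19.7 − 33.709 = −14.01 t.
At t = 2.50 yr, e^(−t/τ) = e^(−1.713) = 0.1803, so ΔM = −2.526 t and M = 33.709 − 2.526 = 31.183 t.

31.2 t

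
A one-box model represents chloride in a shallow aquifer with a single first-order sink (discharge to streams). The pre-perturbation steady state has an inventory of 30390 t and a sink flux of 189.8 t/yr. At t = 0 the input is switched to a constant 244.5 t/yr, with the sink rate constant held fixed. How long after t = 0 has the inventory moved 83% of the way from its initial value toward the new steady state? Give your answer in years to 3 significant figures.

284 yr

τ = M₀/F₀ = 30390/189.8 = 160.1 yr.
The remaining gap fraction is e^(−t/τ); 83% covered ⇒ e^(−t/τ) = 0.170.
t = −τ ln(0.170) = 160.1 × 1.772 = 283.7 yr.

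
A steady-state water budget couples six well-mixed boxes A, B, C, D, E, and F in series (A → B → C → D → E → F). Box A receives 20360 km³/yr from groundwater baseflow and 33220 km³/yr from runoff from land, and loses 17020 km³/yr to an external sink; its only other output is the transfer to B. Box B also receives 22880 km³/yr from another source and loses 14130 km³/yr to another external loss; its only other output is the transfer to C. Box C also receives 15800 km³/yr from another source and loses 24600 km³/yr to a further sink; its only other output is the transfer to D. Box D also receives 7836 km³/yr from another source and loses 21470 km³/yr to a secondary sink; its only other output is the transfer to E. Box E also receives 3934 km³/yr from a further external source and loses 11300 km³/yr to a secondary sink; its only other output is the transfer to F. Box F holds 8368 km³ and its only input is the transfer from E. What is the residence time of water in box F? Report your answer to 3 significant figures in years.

0.540 yr

Box A: F(A→B) = (20360 + 33220) − 17020 = 36560 km³/yr.
Box B: F(B→C) = (36560 + 22880) − 14130 = 45310 km³/yr.
Box C: F(C→D) = (45310 + 15800) − 24600 = 36510 km³/yr.
Box D: F(D→E) = (36510 + 7836) − 21470 = 22876 km³/yr.
Box E: F(E→F) = (22876 + 3934) − 11300 = 15510 km³/yr.
Box F throughput = its input = 15510 km³/yr; τ = 8368 / 15510 = 0.5395 yr.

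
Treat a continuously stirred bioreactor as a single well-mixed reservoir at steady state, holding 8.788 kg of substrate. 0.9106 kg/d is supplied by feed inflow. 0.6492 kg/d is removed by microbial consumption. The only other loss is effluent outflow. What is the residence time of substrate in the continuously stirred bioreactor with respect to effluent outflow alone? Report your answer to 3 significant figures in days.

At steady state ΣF_in = ΣF_out.
ΣF_in = 0.91060 kg/d.
Effluent outflow flux = ΣF_in − (0.6492) = 0.91060 − 0.6492 = 0.2614 kg/d.
τ = M / F = 8.788 / 0.2614 = 33.62 d.

33.6 d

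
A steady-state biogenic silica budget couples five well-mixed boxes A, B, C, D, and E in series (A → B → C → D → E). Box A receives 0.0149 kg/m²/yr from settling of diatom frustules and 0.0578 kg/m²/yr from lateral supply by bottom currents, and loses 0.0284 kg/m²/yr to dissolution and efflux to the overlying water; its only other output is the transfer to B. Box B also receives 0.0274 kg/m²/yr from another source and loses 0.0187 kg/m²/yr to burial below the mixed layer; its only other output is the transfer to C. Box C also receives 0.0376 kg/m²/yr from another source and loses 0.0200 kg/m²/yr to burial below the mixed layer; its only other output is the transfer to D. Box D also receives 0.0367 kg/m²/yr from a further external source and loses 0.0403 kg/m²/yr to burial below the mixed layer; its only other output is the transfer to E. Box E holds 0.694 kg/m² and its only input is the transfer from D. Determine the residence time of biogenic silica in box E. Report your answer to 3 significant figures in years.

10.4 yr

Box A: F(A→B) = (0.0149 + 0.0578) − 0.0284 = 0.044300 kg/m²/yr.
Box B: F(B→C) = (0.044300 + 0.0274) − 0.0187 = 0.053000 kg/m²/yr.
Box C: F(C→D) = (0.053000 + 0.0376) − 0.0200 = 0.070600 kg/m²/yr.
Box D: F(D→E) = (0.070600 + 0.0367) − 0.0403 = 0.067000 kg/m²/yr.
Box E throughput = its input = 0.067000 kg/m²/yr; τ = 0.694 / 0.067000 = 10.36 yr.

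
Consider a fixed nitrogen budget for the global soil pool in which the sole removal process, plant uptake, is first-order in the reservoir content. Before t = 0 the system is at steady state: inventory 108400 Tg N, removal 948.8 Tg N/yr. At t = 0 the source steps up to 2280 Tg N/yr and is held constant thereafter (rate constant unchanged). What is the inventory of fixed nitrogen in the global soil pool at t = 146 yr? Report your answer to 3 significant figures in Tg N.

218000 Tg N

The sink rate constant is k = F₀/M₀ = 948.8/108400 = 0.008753 yr⁻¹.
Solving dM/dt = F₁ − kM with M(0) = M₀ gives M(t) = F₁/k + (M₀ − F₁/k)·e^(−kt).
F₁/k = 2280/0.008753 = 260490 Tg N; kt = 0.008753 × 146 = 1.278, e^(−kt) = 0.2786.
M(146) = 260490 + (108400 − 260490) × 0.2786 = 260490 − 42380 = 218110 Tg N.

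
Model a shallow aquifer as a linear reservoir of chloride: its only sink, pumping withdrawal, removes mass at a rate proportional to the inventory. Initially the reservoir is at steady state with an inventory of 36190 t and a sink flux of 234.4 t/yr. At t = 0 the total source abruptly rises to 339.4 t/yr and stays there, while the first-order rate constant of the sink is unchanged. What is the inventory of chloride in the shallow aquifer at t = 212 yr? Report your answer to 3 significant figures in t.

48300 t

The sink rate constant is k = F₀/M₀ = 234.4/36190 = 0.006477 yr⁻¹.
Solving dM/dt = F₁ − kM with M(0) = M₀ gives M(t) = F₁/k + (M₀ − F₁/k)·e^(−kt).
F₁/k = 339.4/0.006477 = 52401 t; kt = 0.006477 × 212 = 1.373, e^(−kt) = 0.2533.
M(212) = 52401 + (36190 − 52401) × 0.2533 = 52401 − 4107 = 48295 t.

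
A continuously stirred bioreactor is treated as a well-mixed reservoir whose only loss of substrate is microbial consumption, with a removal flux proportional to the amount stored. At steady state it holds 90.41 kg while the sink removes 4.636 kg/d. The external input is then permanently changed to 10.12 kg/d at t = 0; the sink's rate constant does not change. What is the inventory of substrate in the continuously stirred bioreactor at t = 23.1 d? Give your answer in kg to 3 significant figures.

τ = M₀/F₀ = 90.41/4.636 = 19.50 d; rate constant k = 1/τ.
New steady state M_∞ = F₁/k = F₁·τ = 10.12 × 19.50 = 197.36 kg.
M(t) = M_∞ + (M₀ − M_∞)·e^(−t/τ); t/τ = 23.1/19.50 = 1.185, so e^(−t/τ) = 0.3059.
M(t) = 197.36 − 106.9 × 0.3059 = 164.64 kg.

165 kg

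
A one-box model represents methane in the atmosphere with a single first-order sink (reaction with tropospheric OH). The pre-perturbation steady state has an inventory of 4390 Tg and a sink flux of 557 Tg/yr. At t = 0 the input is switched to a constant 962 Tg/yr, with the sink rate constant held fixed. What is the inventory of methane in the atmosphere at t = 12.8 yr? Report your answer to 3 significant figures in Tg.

6950 Tg

τ = M₀/F₀ = 4390/557 = 7.882 yr; rate constant k = 1/τ.
New steady state M_∞ = F₁/k = F₁·τ = 962 × 7.882 = 7582.0 Tg.
M(t) = M_∞ + (M₀ − M_∞)·e^(−t/τ); t/τ = 12.8/7.882 = 1.624, so e^(−t/τ) = 0.1971.
M(t) = 7582.0 − 3192 × 0.1971 = 6952.9 Tg.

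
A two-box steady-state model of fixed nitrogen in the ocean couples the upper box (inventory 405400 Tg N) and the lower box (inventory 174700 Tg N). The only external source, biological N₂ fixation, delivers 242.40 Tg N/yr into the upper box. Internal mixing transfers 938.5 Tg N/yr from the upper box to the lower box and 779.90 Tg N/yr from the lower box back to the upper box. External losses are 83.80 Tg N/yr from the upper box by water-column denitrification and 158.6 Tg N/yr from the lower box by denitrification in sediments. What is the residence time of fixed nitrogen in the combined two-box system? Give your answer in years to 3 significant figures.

Treat the two boxes together as one reservoir: the mixing fluxes between them are internal recycling, so τ = ΣM / Σ(external losses).
M_total = 405400 + 174700 = 580100 Tg N.
ΣF_external_out = 83.80 + 158.6 = 242.40 Tg N/yr.
τ = M_total / ΣF_ext = 580100 / 242.40 = 2393 yr.

2390 yr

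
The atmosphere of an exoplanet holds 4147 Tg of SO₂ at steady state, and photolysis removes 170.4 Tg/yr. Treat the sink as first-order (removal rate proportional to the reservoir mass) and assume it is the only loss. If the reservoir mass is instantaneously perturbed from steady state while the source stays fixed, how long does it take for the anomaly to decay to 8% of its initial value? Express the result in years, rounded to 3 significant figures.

61.5 yr

For a linear reservoir the anomaly decays as exp(−t/τ) with τ = M/F = 4147/170.4 = 24.34 yr.
exp(−t/τ) = 0.08 ⇒ t = −τ ln(0.08) = 24.34 × 2.526 = 61.47 yr.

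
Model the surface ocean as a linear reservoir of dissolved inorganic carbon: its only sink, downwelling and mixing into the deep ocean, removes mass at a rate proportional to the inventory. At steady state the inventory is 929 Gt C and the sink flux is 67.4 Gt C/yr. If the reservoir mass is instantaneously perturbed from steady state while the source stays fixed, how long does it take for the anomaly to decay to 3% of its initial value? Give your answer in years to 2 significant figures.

48 yr

For a linear reservoir the anomaly decays as exp(−t/τ) with τ = M/F = 929/67.4 = 13.78 yr.
exp(−t/τ) = 0.03 ⇒ t = −τ ln(0.03) = 13.78 × 3.507 = 48.33 yr.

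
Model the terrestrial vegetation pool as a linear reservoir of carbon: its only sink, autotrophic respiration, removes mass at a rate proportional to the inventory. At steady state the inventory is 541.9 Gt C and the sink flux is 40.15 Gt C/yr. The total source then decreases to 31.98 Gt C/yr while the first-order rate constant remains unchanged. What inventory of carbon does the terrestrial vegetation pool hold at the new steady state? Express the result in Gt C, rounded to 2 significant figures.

430 Gt C

Rate constant k = F/M = 40.15 / 541.9 = 0.07409 yr⁻¹.
At the new steady state, source = k·M_new ⇒ M_new = 31.98 / 0.07409 = 431.6 Gt C.
(Equivalently M_new = M × F_new/F_old = 541.9 × 31.98/40.15.)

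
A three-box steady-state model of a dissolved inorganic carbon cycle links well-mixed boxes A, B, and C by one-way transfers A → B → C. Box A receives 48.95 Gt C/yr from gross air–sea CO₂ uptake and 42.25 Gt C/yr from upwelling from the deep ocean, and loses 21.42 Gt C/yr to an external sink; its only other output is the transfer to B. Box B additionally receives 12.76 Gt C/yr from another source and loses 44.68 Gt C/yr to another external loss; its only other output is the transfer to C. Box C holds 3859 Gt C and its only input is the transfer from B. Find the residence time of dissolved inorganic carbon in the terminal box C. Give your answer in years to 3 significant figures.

102 yr

Box A: F(A→B) = (48.95 + 42.25) − 21.42 = 69.780 Gt C/yr.
Box B: F(B→C) = (69.780 + 12.76) − 44.68 = 37.860 Gt C/yr.
Box C throughput = its input = 37.860 Gt C/yr; τ = 3859 / 37.860 = 101.9 yr.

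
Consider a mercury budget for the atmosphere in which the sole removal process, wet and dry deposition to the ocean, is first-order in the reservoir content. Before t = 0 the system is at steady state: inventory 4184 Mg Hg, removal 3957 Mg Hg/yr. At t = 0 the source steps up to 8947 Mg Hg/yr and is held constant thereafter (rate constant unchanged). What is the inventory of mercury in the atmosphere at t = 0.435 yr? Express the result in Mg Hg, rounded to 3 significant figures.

The sink rate constant is k = F₀/M₀ = 3957/4184 = 0.9457 yr⁻¹.
Solving dM/dt = F₁ − kM with M(0) = M₀ gives M(t) = F₁/k + (M₀ − F₁/k)·e^(−kt).
F₁/k = 8947/0.9457 = 9460.3 Mg Hg; kt = 0.9457 × 0.435 = 0.4114, e^(−kt) = 0.6627.
M(0.435) = 9460.3 + (4184 − 9460.3) × 0.6627 = 9460.3 − 3497 = 5963.6 Mg Hg.

5960 Mg Hg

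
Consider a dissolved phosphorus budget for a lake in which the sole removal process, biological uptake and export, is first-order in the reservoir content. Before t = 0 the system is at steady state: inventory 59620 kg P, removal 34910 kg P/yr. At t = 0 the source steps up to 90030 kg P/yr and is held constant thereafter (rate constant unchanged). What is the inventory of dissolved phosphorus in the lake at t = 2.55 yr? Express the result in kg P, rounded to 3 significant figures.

133000 kg P

τ = M₀/F₀ = 59620/34910 = 1.708 yr; rate constant k = 1/τ.
New steady state M_∞ = F₁/k = F₁·τ = 90030 × 1.708 = 153760 kg P.
M(t) = M_∞ + (M₀ − M_∞)·e^(−t/τ); t/τ = 2.55/1.708 = 1.493, so e^(−t/τ) = 0.2247.
M(t) = 153760 − 94140 × 0.2247 = 132610 kg P.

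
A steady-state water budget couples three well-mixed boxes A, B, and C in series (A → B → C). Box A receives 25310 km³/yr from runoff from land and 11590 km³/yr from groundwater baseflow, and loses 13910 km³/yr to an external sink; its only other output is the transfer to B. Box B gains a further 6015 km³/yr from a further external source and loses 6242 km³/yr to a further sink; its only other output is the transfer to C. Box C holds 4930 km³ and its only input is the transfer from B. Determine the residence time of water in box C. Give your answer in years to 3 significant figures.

0.217 yr

Box A: F(A→B) = (25310 + 11590) − 13910 = 22990 km³/yr.
Box B: F(B→C) = (22990 + 6015) − 6242 = 22763 km³/yr.
Box C throughput = its input = 22763 km³/yr; τ = 4930 / 22763 = 0.2166 yr.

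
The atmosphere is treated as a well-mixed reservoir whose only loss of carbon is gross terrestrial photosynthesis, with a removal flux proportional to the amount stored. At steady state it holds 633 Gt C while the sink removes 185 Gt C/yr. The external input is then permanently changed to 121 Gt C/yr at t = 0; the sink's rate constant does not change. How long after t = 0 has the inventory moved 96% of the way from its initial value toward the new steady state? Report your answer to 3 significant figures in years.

11.0 yr

τ = M₀/F₀ = 633/185 = 3.422 yr.
The remaining gap fraction is e^(−t/τ); 96% covered ⇒ e^(−t/τ) = 0.0400.
t = −τ ln(0.0400) = 3.422 × 3.219 = 11.01 yr.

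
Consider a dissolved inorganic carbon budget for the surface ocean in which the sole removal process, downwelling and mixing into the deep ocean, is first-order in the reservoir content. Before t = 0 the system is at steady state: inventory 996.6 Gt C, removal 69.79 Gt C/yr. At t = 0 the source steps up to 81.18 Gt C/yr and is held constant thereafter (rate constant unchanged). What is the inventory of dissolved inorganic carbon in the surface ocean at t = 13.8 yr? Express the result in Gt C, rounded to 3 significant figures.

1100 Gt C

τ = M₀/F₀ = 996.6/69.79 = 14.28 yr; rate constant k = 1/τ.
New steady state M_∞ = F₁/k = F₁·τ = 81.18 × 14.28 = 1159.2 Gt C.
M(t) = M_∞ + (M₀ − M_∞)·e^(−t/τ); t/τ = 13.8/14.28 = 0.9664, so e^(−t/τ) = 0.3805.
M(t) = 1159.2 − 162.6 × 0.3805 = 1097.4 Gt C.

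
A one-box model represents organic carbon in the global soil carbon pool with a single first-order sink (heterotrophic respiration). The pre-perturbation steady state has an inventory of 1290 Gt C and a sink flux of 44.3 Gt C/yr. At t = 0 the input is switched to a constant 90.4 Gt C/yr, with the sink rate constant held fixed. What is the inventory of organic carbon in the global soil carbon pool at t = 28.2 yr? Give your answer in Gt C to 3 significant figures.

Residence time τ = M₀/F₀ = 29.12 yr. The eventual steady state is M_∞ = M₀·(F₁/F₀) = 1290 × 90.4/44.3 = 2632.4 Gt C.
The anomaly ΔM(t) = M(t) − M_∞ decays as ΔM₀·e^(−t/τ) with ΔM₀ = 1290 − 2632.4 = −1342 Gt C.
At t = 28.2 yr, e^(−t/τ) = e^(−0.9684) = 0.3797, so ΔM = −509.7 Gt C and M = 2632.4 − 509.7 = 2122.7 Gt C.

2120 Gt C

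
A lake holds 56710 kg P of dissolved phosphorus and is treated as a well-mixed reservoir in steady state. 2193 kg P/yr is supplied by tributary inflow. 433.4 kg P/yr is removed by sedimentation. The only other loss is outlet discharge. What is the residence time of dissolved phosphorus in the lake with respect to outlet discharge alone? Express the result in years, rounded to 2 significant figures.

32 yr

At steady state ΣF_in = ΣF_out.
ΣF_in = 2193.0 kg P/yr.
Outlet discharge flux = ΣF_in − (433.4) = 2193.0 − 433.4 = 1760 kg P/yr.
τ = M / F = 56710 / 1760 = 32.23 yr.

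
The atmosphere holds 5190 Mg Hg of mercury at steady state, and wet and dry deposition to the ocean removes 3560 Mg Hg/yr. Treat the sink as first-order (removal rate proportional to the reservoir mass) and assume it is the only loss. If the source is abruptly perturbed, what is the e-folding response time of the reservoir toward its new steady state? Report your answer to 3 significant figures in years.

For a linear reservoir the response time equals the residence time τ = M/F.
τ = 5190 / 3560 = 1.458 yr.

1.46 yr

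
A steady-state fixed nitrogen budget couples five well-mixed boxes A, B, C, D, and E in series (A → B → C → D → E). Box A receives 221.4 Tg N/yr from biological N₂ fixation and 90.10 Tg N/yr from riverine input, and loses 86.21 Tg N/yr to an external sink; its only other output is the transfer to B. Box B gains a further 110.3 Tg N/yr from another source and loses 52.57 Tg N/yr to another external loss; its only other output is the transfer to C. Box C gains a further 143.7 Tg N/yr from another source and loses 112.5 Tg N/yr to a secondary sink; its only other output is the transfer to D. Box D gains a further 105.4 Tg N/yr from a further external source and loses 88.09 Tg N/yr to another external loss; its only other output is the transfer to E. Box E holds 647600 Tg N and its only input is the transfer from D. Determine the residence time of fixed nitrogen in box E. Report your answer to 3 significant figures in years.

1950 yr

Box A: F(A→B) = (221.4 + 90.10) − 86.21 = 225.29 Tg N/yr.
Box B: F(B→C) = (225.29 + 110.3) − 52.57 = 283.02 Tg N/yr.
Box C: F(C→D) = (283.02 + 143.7) − 112.5 = 314.22 Tg N/yr.
Box D: F(D→E) = (314.22 + 105.4) − 88.09 = 331.53 Tg N/yr.
Box E throughput = its input = 331.53 Tg N/yr; τ = 647600 / 331.53 = 1953 yr.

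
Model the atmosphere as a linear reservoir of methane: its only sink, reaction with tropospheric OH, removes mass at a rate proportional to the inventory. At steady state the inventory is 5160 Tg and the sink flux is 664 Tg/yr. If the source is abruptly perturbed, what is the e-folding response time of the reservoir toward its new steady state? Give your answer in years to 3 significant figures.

7.77 yr

For a linear reservoir the response time equals the residence time τ = M/F.
τ = 5160 / 664 = 7.771 yr.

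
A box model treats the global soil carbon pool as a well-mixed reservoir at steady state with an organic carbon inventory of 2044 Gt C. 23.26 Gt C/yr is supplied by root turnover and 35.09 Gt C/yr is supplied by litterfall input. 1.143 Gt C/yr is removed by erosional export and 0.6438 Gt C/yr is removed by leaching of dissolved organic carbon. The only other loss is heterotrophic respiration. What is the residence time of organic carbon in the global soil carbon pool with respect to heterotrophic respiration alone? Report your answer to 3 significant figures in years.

At steady state ΣF_in = ΣF_out.
ΣF_in = 23.26 + 35.09 = 58.350 Gt C/yr.
Heterotrophic respiration flux = ΣF_in − (1.143 + 0.6438) = 58.350 − 1.787 = 56.56 Gt C/yr.
τ = M / F = 2044 / 56.56 = 36.14 yr.

36.1 yr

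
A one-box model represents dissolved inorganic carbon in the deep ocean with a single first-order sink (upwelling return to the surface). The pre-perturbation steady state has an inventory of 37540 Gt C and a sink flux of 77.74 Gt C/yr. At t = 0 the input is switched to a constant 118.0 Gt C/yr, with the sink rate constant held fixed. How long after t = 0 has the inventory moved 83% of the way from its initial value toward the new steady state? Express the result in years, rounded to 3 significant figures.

τ = M₀/F₀ = 37540/77.74 = 482.9 yr.
The remaining gap fraction is e^(−t/τ); 83% covered ⇒ e^(−t/τ) = 0.170.
t = −τ ln(0.170) = 482.9 × 1.772 = 855.7 yr.

856 yr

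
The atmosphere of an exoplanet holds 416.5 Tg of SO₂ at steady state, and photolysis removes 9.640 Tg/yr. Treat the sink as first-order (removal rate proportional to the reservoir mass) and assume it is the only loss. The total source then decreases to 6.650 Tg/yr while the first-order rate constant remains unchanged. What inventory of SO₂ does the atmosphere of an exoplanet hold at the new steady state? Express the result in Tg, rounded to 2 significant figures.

290 Tg

Rate constant k = F/M = 9.640 / 416.5 = 0.02315 yr⁻¹.
At the new steady state, source = k·M_new ⇒ M_new = 6.650 / 0.02315 = 287.3 Tg.
(Equivalently M_new = M × F_new/F_old = 416.5 × 6.650/9.640.)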